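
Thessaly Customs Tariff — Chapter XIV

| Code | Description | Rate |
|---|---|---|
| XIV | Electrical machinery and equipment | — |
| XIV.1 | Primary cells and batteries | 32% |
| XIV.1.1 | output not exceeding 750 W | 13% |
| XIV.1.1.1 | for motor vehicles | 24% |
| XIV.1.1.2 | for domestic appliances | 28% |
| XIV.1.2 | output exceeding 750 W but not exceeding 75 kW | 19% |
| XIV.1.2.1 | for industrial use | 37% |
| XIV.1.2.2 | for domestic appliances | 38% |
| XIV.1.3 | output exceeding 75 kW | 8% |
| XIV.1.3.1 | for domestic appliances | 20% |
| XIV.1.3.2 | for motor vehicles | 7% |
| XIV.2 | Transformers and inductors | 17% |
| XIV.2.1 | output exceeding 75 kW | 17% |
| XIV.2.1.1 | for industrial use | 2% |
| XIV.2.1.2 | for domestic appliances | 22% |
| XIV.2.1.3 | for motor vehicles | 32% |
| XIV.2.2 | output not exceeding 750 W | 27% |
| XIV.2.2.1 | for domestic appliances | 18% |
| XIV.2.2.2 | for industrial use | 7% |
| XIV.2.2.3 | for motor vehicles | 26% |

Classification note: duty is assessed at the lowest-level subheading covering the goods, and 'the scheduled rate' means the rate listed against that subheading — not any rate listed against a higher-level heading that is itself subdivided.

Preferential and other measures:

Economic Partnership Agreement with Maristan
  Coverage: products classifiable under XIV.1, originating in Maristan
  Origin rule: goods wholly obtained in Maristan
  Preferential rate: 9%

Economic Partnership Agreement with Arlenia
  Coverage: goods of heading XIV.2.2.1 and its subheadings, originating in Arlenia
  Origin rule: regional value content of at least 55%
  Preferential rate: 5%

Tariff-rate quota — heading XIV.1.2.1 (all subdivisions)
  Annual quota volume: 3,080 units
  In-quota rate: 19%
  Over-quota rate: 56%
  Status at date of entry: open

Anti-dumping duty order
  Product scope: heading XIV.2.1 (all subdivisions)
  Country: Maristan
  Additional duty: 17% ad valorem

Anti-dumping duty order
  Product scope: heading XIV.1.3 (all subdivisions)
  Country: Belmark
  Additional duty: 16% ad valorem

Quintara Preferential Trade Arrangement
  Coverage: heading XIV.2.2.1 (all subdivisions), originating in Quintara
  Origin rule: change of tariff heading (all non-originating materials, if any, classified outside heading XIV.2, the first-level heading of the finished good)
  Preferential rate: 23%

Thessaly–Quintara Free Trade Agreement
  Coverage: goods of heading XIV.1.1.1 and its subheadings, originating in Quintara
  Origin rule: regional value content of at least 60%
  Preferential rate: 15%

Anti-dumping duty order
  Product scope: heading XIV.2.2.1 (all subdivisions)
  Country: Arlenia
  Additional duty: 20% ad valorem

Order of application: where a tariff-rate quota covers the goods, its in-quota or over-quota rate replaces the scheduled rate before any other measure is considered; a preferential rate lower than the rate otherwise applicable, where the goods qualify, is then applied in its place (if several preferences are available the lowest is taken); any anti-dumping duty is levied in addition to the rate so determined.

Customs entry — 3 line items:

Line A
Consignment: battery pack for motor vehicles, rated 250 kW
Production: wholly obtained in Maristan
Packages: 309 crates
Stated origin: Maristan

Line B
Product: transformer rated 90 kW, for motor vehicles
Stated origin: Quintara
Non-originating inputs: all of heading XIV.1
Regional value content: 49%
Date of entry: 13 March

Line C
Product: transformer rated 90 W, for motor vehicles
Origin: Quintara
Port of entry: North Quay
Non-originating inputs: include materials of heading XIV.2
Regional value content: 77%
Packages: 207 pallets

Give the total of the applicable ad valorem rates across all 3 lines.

65%

Line A: battery pack → XIV.1; rated 250 kW → XIV.1.3; for motor vehicles → XIV.1.3.2. Scheduled 7%. Maristan agreement on XIV.1: wholly obtained → 9% available; preference 9% not lower than 7% → no reduction. → 7%.
Line B: transformer → XIV.2; rated 90 kW → XIV.2.1; for motor vehicles → XIV.2.1.3. Scheduled 32%. Quintara agreement on XIV.2.2.1: XIV.2.1.3 not covered; Quintara agreement on XIV.1.1.1: XIV.2.1.3 not covered. → 32%.
Line C: transformer → XIV.2; rated 90 W → XIV.2.2; for motor vehicles → XIV.2.2.3. Scheduled 26%. Quintara agreement on XIV.2.2.1: XIV.2.2.3 not covered; Quintara agreement on XIV.1.1.1: XIV.2.2.3 not covered. → 26%.
Sum: 7% + 32% + 26% = 65%.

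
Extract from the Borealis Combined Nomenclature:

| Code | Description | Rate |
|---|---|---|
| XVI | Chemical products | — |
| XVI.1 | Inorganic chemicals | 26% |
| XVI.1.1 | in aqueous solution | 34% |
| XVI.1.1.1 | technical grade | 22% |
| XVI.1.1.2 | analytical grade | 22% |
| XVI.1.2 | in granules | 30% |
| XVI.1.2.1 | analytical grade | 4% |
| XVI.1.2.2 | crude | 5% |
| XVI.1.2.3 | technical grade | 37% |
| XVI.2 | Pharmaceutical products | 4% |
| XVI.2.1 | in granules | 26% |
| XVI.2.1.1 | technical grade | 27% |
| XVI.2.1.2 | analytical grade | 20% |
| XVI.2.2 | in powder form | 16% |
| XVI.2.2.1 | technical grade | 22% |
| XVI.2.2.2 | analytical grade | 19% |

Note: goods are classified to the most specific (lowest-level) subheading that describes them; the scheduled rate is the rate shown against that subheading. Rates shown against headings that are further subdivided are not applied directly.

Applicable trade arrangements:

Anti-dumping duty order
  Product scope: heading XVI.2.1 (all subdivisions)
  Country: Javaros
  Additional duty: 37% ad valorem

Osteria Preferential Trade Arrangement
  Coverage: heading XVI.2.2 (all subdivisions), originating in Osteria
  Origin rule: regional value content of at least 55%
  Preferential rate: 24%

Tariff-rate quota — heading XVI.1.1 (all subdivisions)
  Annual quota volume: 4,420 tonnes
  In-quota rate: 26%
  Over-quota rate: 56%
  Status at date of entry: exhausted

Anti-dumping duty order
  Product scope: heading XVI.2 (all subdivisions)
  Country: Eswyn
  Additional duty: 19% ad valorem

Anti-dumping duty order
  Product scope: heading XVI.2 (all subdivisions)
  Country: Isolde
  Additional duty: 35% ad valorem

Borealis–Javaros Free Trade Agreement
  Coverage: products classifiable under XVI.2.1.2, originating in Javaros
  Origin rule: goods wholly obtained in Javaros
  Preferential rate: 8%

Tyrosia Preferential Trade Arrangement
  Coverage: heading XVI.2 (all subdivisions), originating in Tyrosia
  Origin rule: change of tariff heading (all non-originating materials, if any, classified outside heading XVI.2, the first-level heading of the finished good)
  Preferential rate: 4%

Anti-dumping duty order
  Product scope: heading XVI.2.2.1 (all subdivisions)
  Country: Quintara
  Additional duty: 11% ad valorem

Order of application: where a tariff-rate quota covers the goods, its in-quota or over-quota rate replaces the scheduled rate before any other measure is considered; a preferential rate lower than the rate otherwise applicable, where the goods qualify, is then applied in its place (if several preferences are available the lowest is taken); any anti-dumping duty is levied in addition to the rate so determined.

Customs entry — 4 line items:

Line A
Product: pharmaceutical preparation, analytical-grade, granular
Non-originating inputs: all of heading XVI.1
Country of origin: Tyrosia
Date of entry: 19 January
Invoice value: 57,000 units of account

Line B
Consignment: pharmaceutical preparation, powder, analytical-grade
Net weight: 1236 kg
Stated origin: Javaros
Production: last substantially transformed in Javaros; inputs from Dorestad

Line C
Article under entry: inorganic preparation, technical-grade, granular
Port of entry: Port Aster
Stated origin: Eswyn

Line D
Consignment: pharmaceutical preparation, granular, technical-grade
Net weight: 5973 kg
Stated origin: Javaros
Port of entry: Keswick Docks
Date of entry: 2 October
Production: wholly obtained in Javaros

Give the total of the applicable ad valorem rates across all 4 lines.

124%

Line A: pharmaceutical → XVI.2; granular → XVI.2.1; analytical-grade → XVI.2.1.2. Scheduled 20%. Tyrosia agreement on XVI.2: CTH met → 4% available; preferential 4%. → 4%.
Line B: pharmaceutical → XVI.2; powder → XVI.2.2; analytical-grade → XVI.2.2.2. Scheduled 19%. Javaros agreement on XVI.2.1.2: XVI.2.2.2 not covered. → 19%.
Line C: inorganic → XVI.1; granular → XVI.1.2; technical-grade → XVI.1.2.3. Scheduled 37%. No special measure applies. → 37%.
Line D: pharmaceutical → XVI.2; granular → XVI.2.1; technical-grade → XVI.2.1.1. Scheduled 27%. Javaros agreement on XVI.2.1.2: XVI.2.1.1 not covered; anti-dumping (Javaros, XVI.2.1): +37%; total 27% + 37% = 64%. → 64%.
Sum: 4% + 19% + 37% + 64% = 124%.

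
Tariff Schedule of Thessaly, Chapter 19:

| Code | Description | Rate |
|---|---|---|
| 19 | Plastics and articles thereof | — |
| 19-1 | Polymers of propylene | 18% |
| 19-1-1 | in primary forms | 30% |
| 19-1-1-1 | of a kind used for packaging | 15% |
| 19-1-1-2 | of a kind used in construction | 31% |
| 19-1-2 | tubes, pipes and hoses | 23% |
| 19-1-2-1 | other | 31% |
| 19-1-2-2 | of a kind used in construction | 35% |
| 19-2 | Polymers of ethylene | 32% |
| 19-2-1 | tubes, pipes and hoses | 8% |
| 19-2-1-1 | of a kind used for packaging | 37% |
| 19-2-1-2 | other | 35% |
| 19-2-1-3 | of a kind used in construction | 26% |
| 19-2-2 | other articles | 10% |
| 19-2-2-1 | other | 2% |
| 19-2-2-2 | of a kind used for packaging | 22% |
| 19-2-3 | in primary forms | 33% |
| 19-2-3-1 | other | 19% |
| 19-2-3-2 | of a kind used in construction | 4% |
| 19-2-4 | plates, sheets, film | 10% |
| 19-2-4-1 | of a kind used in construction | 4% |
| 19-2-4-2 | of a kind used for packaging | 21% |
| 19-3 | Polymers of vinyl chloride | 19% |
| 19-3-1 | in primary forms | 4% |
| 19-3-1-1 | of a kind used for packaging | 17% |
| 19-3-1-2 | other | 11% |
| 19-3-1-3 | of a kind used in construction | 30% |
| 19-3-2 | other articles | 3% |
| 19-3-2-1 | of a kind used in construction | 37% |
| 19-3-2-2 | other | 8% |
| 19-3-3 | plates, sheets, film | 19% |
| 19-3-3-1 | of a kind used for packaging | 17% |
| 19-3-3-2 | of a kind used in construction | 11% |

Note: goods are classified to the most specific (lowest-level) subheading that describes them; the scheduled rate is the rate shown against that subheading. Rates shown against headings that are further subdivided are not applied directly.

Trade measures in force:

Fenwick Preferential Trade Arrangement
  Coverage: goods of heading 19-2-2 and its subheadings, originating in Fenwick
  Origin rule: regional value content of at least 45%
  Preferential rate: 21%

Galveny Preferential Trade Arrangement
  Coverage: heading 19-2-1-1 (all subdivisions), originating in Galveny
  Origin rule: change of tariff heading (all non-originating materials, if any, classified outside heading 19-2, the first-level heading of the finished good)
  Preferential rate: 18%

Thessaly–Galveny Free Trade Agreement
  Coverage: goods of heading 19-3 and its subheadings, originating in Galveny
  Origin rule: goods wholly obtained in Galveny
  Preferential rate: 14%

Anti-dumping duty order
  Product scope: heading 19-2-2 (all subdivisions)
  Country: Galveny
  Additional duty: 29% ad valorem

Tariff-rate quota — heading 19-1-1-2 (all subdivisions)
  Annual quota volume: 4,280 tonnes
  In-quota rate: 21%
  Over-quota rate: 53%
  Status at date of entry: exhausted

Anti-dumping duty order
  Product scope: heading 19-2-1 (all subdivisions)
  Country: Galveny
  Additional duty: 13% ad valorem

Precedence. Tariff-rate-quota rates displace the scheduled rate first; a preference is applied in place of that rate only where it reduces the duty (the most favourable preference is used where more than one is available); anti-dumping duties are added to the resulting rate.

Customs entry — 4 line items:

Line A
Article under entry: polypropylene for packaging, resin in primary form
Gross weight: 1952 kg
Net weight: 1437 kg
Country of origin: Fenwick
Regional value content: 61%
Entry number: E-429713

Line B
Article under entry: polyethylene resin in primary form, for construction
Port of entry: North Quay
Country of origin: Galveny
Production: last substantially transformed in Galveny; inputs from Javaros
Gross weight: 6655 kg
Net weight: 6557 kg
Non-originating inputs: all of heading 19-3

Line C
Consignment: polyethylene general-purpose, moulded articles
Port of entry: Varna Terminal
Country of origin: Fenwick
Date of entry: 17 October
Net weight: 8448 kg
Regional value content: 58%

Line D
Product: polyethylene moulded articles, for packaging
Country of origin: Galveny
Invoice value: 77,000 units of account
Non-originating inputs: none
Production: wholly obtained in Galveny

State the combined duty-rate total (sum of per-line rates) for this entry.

72%

Line A: polypropylene → 19-1; resin in primary form → 19-1-1; for packaging → 19-1-1-1. Scheduled 15%. Fenwick agreement on 19-2-2: 19-1-1-1 not covered. → 15%.
Line B: polyethylene → 19-2; resin in primary form → 19-2-3; for construction → 19-2-3-2. Scheduled 4%. Galveny agreement on 19-2-1-1: 19-2-3-2 not covered; Galveny agreement on 19-3: 19-2-3-2 not covered. → 4%.
Line C: polyethylene → 19-2; moulded articles → 19-2-2; general-purpose → 19-2-2-1. Scheduled 2%. Fenwick agreement on 19-2-2: RVC ≥ 45% → 21% available; preference 21% not lower than 2% → no reduction. → 2%.
Line D: polyethylene → 19-2; moulded articles → 19-2-2; for packaging → 19-2-2-2. Scheduled 22%. Galveny agreement on 19-2-1-1: 19-2-2-2 not covered; Galveny agreement on 19-3: 19-2-2-2 not covered; anti-dumping (Galveny, 19-2-2): +29%; total 22% + 29% = 51%. → 51%.
Sum: 15% + 4% + 2% + 51% = 72%.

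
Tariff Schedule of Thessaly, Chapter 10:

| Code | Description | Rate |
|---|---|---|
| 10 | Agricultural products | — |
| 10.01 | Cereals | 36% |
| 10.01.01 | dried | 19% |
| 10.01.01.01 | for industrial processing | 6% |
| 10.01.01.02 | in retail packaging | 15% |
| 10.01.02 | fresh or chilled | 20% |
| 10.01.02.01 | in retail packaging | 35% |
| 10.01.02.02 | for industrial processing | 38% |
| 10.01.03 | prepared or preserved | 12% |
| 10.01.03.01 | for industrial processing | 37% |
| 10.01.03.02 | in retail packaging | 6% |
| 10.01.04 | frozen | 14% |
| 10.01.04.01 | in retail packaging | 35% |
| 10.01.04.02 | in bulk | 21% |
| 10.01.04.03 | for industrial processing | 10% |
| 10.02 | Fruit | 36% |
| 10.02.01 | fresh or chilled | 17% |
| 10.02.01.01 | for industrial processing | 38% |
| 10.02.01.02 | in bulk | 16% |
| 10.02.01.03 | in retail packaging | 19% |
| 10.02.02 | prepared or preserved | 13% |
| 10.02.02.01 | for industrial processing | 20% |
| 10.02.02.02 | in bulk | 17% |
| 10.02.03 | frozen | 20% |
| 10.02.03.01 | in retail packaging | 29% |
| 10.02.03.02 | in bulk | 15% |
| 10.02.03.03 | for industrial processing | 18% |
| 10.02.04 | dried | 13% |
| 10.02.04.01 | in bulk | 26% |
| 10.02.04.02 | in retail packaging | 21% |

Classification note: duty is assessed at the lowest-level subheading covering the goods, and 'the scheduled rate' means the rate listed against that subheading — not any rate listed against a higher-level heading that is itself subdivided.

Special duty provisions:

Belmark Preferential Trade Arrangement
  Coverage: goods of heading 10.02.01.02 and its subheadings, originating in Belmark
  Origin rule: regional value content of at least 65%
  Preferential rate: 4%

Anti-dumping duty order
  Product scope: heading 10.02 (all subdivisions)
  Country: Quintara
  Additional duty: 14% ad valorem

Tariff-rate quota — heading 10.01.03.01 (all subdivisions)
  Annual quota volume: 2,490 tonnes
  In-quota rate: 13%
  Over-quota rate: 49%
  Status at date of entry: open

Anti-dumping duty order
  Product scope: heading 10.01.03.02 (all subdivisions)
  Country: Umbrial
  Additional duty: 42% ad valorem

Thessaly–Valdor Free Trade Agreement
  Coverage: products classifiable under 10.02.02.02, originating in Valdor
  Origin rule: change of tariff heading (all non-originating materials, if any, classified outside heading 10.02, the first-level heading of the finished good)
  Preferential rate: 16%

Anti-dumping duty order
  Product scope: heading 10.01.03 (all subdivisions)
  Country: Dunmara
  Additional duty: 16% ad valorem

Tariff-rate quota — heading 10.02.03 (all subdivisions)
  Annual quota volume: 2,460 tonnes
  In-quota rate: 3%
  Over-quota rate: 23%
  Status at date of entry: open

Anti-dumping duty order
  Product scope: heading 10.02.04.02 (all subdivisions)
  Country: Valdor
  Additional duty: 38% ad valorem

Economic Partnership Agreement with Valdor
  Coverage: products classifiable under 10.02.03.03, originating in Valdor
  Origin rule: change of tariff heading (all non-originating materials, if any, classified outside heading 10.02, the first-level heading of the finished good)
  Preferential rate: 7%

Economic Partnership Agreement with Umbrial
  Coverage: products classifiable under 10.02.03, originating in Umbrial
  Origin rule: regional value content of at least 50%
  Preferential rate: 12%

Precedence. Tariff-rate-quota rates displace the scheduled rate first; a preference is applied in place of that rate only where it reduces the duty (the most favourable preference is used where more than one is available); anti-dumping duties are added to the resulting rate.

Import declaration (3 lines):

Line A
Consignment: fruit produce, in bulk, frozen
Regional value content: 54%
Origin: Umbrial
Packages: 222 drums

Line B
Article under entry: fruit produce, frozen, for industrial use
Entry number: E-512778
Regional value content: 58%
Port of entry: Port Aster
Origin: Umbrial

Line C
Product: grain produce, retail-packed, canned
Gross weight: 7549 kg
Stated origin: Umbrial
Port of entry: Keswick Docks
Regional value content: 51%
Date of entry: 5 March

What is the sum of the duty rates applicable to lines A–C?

54%

Line A: fruit → 10.02; frozen → 10.02.03; in bulk → 10.02.03.02. Scheduled 15%. quota on 10.02.03 open → in-quota 3%; Umbrial agreement on 10.02.03: RVC ≥ 50% → 12% available; preference 12% not lower than 3% → no reduction. → 3%.
Line B: fruit → 10.02; frozen → 10.02.03; for industrial use → 10.02.03.03. Scheduled 18%. quota on 10.02.03 open → in-quota 3%; Umbrial agreement on 10.02.03: RVC ≥ 50% → 12% available; preference 12% not lower than 3% → no reduction. → 3%.
Line C: grain → 10.01; canned → 10.01.03; retail-packed → 10.01.03.02. Scheduled 6%. Umbrial agreement on 10.02.03: 10.01.03.02 not covered; anti-dumping (Umbrial, 10.01.03.02): +42%; total 6% + 42% = 48%. → 48%.
Sum: 3% + 3% + 48% = 54%.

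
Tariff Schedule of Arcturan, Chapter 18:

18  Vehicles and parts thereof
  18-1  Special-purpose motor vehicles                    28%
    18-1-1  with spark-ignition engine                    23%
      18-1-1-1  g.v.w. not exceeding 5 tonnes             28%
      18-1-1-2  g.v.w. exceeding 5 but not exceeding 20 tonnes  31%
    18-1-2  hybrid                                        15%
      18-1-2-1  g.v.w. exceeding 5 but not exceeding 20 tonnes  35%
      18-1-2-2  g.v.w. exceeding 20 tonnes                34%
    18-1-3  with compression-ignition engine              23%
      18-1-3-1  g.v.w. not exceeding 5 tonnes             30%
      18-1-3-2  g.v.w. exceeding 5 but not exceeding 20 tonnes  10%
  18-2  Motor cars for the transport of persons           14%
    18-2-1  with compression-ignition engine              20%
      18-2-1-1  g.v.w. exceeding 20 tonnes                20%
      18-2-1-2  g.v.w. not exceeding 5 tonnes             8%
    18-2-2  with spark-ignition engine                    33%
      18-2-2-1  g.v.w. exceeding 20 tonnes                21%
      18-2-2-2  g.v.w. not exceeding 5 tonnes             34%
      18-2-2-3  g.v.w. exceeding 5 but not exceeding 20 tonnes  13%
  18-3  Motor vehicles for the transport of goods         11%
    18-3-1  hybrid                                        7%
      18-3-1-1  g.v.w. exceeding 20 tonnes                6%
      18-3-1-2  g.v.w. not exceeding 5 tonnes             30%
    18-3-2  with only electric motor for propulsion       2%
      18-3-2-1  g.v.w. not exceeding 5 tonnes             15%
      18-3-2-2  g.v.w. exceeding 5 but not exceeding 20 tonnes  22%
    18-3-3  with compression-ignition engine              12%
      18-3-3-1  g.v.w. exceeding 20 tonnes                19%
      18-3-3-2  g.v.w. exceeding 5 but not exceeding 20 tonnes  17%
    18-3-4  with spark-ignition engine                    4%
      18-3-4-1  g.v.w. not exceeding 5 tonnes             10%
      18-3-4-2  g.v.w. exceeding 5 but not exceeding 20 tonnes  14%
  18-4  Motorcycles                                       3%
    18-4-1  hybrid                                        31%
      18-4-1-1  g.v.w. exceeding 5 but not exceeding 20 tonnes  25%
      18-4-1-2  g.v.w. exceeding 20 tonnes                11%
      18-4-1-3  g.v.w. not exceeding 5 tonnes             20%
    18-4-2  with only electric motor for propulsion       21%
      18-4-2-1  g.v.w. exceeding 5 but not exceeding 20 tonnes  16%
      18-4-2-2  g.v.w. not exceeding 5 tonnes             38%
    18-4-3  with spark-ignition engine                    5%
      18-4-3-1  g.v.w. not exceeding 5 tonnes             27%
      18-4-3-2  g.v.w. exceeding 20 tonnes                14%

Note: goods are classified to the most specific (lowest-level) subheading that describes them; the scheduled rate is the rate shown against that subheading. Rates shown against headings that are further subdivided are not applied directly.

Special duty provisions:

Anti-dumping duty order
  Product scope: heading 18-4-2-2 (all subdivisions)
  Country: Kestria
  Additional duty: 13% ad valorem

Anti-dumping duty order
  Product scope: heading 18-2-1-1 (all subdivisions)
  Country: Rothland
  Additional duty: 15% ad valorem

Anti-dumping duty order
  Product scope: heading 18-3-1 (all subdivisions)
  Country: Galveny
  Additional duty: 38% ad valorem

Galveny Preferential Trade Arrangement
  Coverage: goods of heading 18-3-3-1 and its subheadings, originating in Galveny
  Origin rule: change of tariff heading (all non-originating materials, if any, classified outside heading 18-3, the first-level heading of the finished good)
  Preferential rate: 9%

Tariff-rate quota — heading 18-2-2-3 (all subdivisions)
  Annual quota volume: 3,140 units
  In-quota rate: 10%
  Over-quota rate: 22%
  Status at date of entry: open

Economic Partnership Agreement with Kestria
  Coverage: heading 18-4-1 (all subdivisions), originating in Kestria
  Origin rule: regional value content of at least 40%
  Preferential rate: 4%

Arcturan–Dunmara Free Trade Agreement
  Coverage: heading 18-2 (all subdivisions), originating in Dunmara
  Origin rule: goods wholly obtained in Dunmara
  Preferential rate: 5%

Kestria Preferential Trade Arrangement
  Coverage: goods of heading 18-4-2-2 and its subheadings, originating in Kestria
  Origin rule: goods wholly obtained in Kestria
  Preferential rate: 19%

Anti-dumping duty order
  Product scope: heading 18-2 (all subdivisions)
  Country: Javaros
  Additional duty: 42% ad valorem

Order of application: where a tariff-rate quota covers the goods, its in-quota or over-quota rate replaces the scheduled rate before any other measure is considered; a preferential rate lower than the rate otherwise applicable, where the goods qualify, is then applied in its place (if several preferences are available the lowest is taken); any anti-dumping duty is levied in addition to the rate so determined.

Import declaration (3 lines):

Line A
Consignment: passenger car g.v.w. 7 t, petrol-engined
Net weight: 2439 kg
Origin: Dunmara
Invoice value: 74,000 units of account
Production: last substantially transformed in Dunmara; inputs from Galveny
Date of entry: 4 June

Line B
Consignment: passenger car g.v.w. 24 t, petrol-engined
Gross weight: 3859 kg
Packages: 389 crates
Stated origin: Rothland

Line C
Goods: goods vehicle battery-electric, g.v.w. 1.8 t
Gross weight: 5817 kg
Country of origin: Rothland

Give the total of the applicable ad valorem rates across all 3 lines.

Line A: passenger car → 18-2; petrol-engined → 18-2-2; g.v.w. 7 t → 18-2-2-3. Scheduled 13%. quota on 18-2-2-3 open → in-quota 10%; Dunmara agreement on 18-2: not wholly obtained. → 10%.
Line B: passenger car → 18-2; petrol-engined → 18-2-2; g.v.w. 24 t → 18-2-2-1. Scheduled 21%. No special measure applies. → 21%.
Line C: goods vehicle → 18-3; battery-electric → 18-3-2; g.v.w. 1.8 t → 18-3-2-1. Scheduled 15%. No special measure applies. → 15%.
Sum: 10% + 21% + 15% = 46%.

46%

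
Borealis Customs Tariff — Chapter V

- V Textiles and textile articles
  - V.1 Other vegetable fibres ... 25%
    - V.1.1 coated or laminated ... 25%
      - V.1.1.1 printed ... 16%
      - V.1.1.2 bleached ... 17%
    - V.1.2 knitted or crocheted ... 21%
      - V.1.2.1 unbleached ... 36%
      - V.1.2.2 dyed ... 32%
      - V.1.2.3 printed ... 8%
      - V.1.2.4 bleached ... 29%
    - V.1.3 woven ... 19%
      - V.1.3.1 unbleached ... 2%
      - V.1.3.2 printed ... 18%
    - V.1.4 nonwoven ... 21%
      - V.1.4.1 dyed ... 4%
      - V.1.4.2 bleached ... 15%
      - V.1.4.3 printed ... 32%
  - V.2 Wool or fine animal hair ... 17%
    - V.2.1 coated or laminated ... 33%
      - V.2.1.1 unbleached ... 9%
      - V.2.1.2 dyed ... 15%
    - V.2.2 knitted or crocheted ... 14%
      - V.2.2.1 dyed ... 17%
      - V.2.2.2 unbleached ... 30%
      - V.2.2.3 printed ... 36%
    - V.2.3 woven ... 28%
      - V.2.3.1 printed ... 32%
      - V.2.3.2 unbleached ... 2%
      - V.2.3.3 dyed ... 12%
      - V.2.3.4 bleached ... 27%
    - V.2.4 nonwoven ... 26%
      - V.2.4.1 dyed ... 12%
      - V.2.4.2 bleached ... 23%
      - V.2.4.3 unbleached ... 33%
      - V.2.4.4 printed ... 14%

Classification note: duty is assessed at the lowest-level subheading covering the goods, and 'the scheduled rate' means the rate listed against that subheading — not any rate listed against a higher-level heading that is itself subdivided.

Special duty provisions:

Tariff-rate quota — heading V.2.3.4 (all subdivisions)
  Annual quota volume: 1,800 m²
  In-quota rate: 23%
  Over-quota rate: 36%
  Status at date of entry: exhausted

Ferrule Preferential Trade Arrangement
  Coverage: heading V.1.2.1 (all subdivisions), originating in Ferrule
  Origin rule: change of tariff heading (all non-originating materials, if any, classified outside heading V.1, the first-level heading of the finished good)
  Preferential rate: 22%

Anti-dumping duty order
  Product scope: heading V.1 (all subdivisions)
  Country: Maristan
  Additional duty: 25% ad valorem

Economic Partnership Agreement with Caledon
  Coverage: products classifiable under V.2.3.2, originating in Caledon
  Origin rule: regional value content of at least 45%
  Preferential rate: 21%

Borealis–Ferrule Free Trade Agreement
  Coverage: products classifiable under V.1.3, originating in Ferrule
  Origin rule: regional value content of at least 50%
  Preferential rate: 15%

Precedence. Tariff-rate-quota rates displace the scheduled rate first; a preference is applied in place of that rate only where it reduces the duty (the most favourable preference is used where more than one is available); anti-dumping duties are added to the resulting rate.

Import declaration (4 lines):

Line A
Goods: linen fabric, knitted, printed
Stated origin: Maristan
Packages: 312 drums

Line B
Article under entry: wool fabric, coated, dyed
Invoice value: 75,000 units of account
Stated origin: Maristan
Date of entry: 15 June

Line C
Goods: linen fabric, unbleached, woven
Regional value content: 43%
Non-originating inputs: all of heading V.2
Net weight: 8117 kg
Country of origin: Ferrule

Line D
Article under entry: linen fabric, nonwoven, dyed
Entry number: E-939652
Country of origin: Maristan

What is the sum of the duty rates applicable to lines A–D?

79%

Line A: linen → V.1; knitted → V.1.2; printed → V.1.2.3. Scheduled 8%. anti-dumping (Maristan, V.1): +25%; total 8% + 25% = 33%. → 33%.
Line B: wool → V.2; coated → V.2.1; dyed → V.2.1.2. Scheduled 15%. No special measure applies. → 15%.
Line C: linen → V.1; woven → V.1.3; unbleached → V.1.3.1. Scheduled 2%. Ferrule agreement on V.1.2.1: V.1.3.1 not covered; Ferrule agreement on V.1.3: RVC < 50%. → 2%.
Line D: linen → V.1; nonwoven → V.1.4; dyed → V.1.4.1. Scheduled 4%. anti-dumping (Maristan, V.1): +25%; total 4% + 25% = 29%. → 29%.
Sum: 33% + 15% + 2% + 29% = 79%.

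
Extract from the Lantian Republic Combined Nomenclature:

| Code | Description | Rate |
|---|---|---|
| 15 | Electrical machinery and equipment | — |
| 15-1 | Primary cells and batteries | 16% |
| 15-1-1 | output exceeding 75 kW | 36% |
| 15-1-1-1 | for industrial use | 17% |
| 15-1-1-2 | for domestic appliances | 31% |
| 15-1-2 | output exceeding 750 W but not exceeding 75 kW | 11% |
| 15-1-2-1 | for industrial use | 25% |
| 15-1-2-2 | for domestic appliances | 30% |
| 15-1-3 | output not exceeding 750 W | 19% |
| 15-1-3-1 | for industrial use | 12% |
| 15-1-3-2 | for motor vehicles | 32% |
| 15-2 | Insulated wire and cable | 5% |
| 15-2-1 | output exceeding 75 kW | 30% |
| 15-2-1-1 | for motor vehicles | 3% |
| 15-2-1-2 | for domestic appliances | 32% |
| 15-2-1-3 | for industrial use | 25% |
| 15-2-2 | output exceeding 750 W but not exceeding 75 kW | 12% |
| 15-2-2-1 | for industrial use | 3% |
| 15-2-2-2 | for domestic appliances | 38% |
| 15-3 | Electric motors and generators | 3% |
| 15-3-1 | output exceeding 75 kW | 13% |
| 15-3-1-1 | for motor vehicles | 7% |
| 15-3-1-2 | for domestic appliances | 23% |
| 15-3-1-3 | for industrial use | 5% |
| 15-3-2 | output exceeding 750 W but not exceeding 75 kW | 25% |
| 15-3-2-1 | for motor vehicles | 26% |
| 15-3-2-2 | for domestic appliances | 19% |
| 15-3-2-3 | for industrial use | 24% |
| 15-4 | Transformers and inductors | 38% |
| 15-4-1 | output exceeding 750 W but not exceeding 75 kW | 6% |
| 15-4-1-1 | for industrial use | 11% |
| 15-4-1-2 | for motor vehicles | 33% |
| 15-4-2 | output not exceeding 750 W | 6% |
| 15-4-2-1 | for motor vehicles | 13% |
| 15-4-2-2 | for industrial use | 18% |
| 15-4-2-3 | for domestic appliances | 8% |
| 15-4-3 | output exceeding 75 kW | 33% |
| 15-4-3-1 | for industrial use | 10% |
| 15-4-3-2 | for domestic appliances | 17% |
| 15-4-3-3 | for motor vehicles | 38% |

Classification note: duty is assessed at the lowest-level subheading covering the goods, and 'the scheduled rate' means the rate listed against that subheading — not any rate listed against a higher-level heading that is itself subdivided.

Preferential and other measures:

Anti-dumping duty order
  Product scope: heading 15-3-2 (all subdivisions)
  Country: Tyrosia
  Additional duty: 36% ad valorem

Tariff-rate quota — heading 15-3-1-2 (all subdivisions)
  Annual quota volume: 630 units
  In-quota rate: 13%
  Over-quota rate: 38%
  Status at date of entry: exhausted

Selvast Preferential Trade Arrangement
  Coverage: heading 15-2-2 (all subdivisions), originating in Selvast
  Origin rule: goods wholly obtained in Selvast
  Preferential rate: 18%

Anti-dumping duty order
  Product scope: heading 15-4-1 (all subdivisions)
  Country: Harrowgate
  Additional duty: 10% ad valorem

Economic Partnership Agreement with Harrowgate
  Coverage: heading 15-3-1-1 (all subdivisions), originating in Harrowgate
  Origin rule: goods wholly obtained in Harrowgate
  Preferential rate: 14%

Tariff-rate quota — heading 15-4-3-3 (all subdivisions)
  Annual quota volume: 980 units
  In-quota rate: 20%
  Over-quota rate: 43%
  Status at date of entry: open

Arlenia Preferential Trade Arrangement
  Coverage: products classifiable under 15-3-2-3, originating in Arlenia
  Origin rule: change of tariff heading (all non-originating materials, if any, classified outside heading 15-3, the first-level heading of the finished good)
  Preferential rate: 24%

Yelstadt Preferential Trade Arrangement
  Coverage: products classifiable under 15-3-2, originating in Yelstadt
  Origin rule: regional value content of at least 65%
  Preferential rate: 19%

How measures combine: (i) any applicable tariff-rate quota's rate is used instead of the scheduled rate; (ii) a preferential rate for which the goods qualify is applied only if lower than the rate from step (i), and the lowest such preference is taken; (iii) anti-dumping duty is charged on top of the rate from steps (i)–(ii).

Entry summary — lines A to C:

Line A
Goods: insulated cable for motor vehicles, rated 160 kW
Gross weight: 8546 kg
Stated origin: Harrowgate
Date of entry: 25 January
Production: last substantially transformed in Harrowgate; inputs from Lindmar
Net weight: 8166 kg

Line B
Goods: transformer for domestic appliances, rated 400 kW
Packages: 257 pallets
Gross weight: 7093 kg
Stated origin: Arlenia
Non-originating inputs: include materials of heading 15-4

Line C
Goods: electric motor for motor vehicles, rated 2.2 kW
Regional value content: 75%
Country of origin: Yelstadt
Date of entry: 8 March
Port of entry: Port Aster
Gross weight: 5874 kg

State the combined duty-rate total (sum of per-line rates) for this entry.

Line A: insulated cable → 15-2; rated 160 kW → 15-2-1; for motor vehicles → 15-2-1-1. Scheduled 3%. Harrowgate agreement on 15-3-1-1: 15-2-1-1 not covered. → 3%.
Line B: transformer → 15-4; rated 400 kW → 15-4-3; for domestic appliances → 15-4-3-2. Scheduled 17%. Arlenia agreement on 15-3-2-3: 15-4-3-2 not covered. → 17%.
Line C: electric motor → 15-3; rated 2.2 kW → 15-3-2; for motor vehicles → 15-3-2-1. Scheduled 26%. Yelstadt agreement on 15-3-2: RVC ≥ 65% → 19% available; preferential 19%. → 19%.
Sum: 3% + 17% + 19% = 39%.

39%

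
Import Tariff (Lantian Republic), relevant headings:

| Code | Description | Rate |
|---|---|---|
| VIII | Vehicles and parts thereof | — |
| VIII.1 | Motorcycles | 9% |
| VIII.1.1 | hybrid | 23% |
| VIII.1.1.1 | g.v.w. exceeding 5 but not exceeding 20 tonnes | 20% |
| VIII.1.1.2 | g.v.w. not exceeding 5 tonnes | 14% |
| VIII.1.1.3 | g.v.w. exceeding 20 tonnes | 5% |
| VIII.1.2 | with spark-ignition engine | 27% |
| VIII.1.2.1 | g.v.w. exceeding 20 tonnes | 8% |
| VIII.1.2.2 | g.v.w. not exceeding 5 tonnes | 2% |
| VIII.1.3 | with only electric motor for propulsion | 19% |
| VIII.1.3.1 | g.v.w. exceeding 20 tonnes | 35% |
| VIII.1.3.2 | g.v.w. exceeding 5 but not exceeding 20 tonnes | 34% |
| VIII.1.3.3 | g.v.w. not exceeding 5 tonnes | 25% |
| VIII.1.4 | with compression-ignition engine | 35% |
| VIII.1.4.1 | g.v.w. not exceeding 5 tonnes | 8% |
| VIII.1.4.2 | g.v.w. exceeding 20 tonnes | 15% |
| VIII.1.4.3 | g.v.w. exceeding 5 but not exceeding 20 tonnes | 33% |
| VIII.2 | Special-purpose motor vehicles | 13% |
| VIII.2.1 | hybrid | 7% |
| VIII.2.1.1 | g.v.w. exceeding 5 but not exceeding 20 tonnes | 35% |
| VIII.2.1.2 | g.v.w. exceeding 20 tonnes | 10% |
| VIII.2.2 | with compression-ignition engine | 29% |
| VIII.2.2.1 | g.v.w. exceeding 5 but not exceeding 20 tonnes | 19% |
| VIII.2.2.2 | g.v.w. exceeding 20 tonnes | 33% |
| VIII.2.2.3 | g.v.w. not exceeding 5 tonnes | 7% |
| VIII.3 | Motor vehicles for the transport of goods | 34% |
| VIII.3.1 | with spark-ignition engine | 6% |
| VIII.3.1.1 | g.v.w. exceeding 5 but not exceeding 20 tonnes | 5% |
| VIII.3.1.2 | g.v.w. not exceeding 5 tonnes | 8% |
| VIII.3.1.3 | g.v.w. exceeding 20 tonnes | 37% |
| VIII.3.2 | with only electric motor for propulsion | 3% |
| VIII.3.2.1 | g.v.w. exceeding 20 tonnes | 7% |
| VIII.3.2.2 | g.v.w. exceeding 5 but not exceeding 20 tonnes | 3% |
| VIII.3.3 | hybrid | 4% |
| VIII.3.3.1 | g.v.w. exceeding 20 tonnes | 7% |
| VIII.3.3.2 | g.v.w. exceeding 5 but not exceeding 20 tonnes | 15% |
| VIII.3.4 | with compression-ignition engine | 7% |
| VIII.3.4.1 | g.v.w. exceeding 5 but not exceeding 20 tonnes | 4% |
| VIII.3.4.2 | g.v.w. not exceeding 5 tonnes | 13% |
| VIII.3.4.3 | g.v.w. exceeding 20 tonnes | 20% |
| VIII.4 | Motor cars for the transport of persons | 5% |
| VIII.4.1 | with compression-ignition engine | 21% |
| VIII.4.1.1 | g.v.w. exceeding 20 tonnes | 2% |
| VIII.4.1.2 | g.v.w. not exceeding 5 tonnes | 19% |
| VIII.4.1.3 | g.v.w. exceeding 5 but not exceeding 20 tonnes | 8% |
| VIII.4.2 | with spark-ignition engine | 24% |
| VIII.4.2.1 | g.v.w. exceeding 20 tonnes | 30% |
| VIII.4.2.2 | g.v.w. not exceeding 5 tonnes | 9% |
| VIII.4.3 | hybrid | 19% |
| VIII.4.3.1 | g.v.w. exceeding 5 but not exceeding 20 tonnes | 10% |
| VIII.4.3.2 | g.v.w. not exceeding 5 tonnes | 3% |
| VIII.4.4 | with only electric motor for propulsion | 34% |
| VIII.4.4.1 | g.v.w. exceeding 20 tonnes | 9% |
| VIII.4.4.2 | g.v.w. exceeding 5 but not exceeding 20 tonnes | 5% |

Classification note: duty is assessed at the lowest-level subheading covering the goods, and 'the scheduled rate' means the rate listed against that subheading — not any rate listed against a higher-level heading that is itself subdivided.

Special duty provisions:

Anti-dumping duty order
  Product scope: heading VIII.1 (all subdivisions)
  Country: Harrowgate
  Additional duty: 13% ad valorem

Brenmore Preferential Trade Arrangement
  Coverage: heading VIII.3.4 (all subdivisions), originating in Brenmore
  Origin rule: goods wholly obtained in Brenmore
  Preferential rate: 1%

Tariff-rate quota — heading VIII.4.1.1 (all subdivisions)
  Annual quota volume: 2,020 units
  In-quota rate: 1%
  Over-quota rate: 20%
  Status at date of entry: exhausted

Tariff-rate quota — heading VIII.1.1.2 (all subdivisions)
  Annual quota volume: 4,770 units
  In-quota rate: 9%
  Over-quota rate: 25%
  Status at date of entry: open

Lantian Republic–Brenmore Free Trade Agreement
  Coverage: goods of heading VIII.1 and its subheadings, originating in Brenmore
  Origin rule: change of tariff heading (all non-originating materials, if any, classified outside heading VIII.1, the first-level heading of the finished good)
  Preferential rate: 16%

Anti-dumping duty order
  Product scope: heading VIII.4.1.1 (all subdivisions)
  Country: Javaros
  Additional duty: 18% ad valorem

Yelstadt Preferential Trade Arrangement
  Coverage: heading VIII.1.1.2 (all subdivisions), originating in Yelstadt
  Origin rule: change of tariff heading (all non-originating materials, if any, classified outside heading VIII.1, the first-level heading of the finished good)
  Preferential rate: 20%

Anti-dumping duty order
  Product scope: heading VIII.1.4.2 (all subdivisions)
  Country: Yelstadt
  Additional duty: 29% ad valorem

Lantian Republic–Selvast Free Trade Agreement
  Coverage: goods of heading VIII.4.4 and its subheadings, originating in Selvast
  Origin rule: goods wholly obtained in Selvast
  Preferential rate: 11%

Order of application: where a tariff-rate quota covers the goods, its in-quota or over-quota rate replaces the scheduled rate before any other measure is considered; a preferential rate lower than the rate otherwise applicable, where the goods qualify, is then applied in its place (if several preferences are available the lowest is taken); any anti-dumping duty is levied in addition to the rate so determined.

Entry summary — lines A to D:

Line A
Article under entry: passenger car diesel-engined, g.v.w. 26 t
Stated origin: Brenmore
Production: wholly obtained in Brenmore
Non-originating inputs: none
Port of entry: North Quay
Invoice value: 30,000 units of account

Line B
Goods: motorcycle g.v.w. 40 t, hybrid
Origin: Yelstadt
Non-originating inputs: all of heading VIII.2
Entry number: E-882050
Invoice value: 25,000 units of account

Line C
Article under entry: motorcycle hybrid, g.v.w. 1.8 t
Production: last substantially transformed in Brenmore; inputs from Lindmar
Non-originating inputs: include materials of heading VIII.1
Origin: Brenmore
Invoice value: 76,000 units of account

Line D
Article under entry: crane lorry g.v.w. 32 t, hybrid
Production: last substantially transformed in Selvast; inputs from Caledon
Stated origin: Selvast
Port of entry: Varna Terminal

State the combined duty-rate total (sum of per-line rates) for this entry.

44%

Line A: passenger car → VIII.4; diesel-engined → VIII.4.1; g.v.w. 26 t → VIII.4.1.1. Scheduled 2%. quota on VIII.4.1.1 exhausted → over-quota 20%; Brenmore agreement on VIII.3.4: VIII.4.1.1 not covered; Brenmore agreement on VIII.1: VIII.4.1.1 not covered. → 20%.
Line B: motorcycle → VIII.1; hybrid → VIII.1.1; g.v.w. 40 t → VIII.1.1.3. Scheduled 5%. Yelstadt agreement on VIII.1.1.2: VIII.1.1.3 not covered. → 5%.
Line C: motorcycle → VIII.1; hybrid → VIII.1.1; g.v.w. 1.8 t → VIII.1.1.2. Scheduled 14%. quota on VIII.1.1.2 open → in-quota 9%; Brenmore agreement on VIII.3.4: VIII.1.1.2 not covered; Brenmore agreement on VIII.1: CTH not met. → 9%.
Line D: crane lorry → VIII.2; hybrid → VIII.2.1; g.v.w. 32 t → VIII.2.1.2. Scheduled 10%. Selvast agreement on VIII.4.4: VIII.2.1.2 not covered. → 10%.
Sum: 20% + 5% + 9% + 10% = 44%.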